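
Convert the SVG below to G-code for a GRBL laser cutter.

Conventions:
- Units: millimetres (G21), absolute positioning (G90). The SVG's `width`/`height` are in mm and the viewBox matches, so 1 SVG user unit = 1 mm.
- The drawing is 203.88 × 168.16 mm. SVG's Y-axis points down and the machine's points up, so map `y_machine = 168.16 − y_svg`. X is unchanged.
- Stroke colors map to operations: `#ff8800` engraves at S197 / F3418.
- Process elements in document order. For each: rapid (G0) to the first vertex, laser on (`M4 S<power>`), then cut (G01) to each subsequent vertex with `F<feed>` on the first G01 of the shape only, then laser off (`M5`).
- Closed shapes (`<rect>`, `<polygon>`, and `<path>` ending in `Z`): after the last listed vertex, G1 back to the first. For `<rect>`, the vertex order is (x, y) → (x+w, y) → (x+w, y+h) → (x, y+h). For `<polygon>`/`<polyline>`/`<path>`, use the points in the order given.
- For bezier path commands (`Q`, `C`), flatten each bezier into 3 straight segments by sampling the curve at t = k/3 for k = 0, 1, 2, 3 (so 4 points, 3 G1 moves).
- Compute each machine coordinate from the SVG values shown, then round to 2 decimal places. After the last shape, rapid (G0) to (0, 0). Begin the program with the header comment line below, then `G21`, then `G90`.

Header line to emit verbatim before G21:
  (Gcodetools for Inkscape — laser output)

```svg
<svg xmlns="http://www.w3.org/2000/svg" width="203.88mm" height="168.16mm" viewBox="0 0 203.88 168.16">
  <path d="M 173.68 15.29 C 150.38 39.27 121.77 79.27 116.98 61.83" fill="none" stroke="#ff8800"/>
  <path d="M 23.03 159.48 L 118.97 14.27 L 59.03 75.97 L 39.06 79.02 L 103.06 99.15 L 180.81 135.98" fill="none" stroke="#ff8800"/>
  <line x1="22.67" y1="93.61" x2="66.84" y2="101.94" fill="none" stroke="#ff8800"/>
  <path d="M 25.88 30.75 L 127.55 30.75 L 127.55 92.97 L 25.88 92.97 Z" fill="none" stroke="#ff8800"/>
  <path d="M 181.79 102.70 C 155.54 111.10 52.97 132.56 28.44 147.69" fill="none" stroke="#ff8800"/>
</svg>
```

Since the viewBox matches the mm dimensions, user units are millimetres directly. The only transform is the Y-flip y_m = 168.16 − y_svg.

Shape 1 is a cubic bezier drawn with `<path>`. Its stroke #ff8800 means engrave at S197, F3418. After flipping Y the toolpath is (173.68,152.87) → (149.69,126.27) → (128.63,105.32) → (116.98,106.33).

Shape 2 is a open polyline drawn with `<path>`. Its stroke #ff8800 means engrave at S197, F3418. After flipping Y the toolpath is (23.03,8.68) → (118.97,153.89) → (59.03,92.19) → (39.06,89.14) → (103.06,69.01) → (180.81,32.18).

Shape 3 is a line segment drawn with `<line>`. Its stroke #ff8800 means engrave at S197, F3418. After flipping Y the toolpath is (22.67,74.55) → (66.84,66.22).

Shape 4 is a rectangle drawn with `<path>`. Its stroke #ff8800 means engrave at S197, F3418. After flipping Y the toolpath is (25.88,137.41) → (127.55,137.41) → (127.55,75.19) → (25.88,75.19) → (25.88,137.41), returning to the start.

Shape 5 is a cubic bezier drawn with `<path>`. Its stroke #ff8800 means engrave at S197, F3418. After flipping Y the toolpath is (181.79,65.46) → (135.82,53.42) → (73.27,36.99) → (28.44,20.47).

(Gcodetools for Inkscape — laser output)
G21
G90
G0 X173.68 Y152.87
M4 S197
G01 X149.69 Y126.27 F3418
G01 X128.63 Y105.32
G01 X116.98 Y106.33
M5
G0 X23.03 Y8.68
M4 S197
G01 X118.97 Y153.89 F3418
G01 X59.03 Y92.19
G01 X39.06 Y89.14
G01 X103.06 Y69.01
G01 X180.81 Y32.18
M5
G0 X22.67 Y74.55
M4 S197
G01 X66.84 Y66.22 F3418
M5
G0 X25.88 Y137.41
M4 S197
G01 X127.55 Y137.41 F3418
G01 X127.55 Y75.19
G01 X25.88 Y75.19
G01 X25.88 Y137.41
M5
G0 X181.79 Y65.46
M4 S197
G01 X135.82 Y53.42 F3418
G01 X73.27 Y36.99
G01 X28.44 Y20.47
M5
G0 X0.00 Y0.00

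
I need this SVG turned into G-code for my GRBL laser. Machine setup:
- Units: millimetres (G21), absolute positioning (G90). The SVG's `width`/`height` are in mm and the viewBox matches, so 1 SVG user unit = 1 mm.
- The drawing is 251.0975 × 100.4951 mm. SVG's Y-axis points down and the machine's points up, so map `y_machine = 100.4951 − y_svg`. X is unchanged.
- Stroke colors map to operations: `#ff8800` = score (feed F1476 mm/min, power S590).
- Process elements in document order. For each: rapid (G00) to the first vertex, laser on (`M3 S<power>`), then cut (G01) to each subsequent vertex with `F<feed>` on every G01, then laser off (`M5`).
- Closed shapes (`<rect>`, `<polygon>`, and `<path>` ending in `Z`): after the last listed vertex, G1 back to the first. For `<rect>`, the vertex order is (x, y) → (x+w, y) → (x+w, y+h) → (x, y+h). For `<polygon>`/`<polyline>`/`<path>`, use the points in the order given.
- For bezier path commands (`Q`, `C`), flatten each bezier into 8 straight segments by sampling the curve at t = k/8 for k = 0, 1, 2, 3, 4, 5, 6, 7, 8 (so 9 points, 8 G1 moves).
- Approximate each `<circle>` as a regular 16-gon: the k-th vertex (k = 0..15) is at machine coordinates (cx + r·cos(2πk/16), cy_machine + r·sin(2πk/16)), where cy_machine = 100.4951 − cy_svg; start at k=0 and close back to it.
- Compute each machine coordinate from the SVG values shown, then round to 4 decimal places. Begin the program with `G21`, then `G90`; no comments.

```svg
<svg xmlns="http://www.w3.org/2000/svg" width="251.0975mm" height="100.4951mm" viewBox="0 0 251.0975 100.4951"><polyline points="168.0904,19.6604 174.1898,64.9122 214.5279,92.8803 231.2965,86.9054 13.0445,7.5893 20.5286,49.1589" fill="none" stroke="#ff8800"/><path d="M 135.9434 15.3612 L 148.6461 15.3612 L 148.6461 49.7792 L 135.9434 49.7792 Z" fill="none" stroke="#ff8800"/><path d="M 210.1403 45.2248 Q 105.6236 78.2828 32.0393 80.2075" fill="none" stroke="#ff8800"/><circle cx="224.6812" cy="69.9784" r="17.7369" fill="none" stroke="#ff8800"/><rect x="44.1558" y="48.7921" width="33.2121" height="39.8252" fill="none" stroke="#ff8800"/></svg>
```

G21
G90
G00 X168.0904 Y80.8347
M3 S590
G01 X174.1898 Y35.5829 F1476
G01 X214.5279 Y7.6148 F1476
G01 X231.2965 Y13.5897 F1476
G01 X13.0445 Y92.9058 F1476
G01 X20.5286 Y51.3362 F1476
M5
G00 X135.9434 Y85.1339
M3 S590
G01 X148.6461 Y85.1339 F1476
G01 X148.6461 Y50.7159 F1476
G01 X135.9434 Y50.7159 F1476
G01 X135.9434 Y85.1339 F1476
M5
G00 X210.1403 Y55.2703
M3 S590
G01 X184.4944 Y47.4923 F1476
G01 X159.8152 Y40.6871 F1476
G01 X136.1026 Y34.8549 F1476
G01 X113.3567 Y29.9956 F1476
G01 X91.5774 Y26.1092 F1476
G01 X70.7647 Y23.1958 F1476
G01 X50.9187 Y21.2552 F1476
G01 X32.0393 Y20.2876 F1476
M5
G00 X242.4181 Y30.5167
M3 S590
G01 X241.0680 Y37.3043 F1476
G01 X237.2231 Y43.0586 F1476
G01 X231.4688 Y46.9035 F1476
G01 X224.6812 Y48.2536 F1476
G01 X217.8936 Y46.9035 F1476
G01 X212.1393 Y43.0586 F1476
G01 X208.2944 Y37.3043 F1476
G01 X206.9443 Y30.5167 F1476
G01 X208.2944 Y23.7291 F1476
G01 X212.1393 Y17.9748 F1476
G01 X217.8936 Y14.1299 F1476
G01 X224.6812 Y12.7798 F1476
G01 X231.4688 Y14.1299 F1476
G01 X237.2231 Y17.9748 F1476
G01 X241.0680 Y23.7291 F1476
G01 X242.4181 Y30.5167 F1476
M5
G00 X44.1558 Y51.7030
M3 S590
G01 X77.3679 Y51.7030 F1476
G01 X77.3679 Y11.8778 F1476
G01 X44.1558 Y11.8778 F1476
G01 X44.1558 Y51.7030 F1476
M5

1 u = 1 mm; y_m = 100.4951 − y.

[1] `<polyline>` open polyline, #ff8800→score S590 F1476: (168.0904,80.8347) → (174.1898,35.5829) → (214.5279,7.6148) → (231.2965,13.5897) → (13.0445,92.9058) → (20.5286,51.3362)

[2] `<path>` rectangle, #ff8800→score S590 F1476: (135.9434,85.1339) → (148.6461,85.1339) → (148.6461,50.7159) → (135.9434,50.7159) → (135.9434,85.1339) (closed)

[3] `<path>` quadratic bezier, #ff8800→score S590 F1476: (210.1403,55.2703) → (184.4944,47.4923) → (159.8152,40.6871) → (136.1026,34.8549) → (113.3567,29.9956) → (91.5774,26.1092) → (70.7647,23.1958) → (50.9187,21.2552) → (32.0393,20.2876)

[4] `<circle>` circle, #ff8800→score S590 F1476: (242.4181,30.5167) → (241.0680,37.3043) → (237.2231,43.0586) → (231.4688,46.9035) → (224.6812,48.2536) → (217.8936,46.9035) → (212.1393,43.0586) → (208.2944,37.3043) → (206.9443,30.5167) → (208.2944,23.7291) → (212.1393,17.9748) → (217.8936,14.1299) → (224.6812,12.7798) → (231.4688,14.1299) → (237.2231,17.9748) → (241.0680,23.7291) → (242.4181,30.5167) (closed)

[5] `<rect>` rectangle, #ff8800→score S590 F1476: (44.1558,51.7030) → (77.3679,51.7030) → (77.3679,11.8778) → (44.1558,11.8778) → (44.1558,51.7030) (closed)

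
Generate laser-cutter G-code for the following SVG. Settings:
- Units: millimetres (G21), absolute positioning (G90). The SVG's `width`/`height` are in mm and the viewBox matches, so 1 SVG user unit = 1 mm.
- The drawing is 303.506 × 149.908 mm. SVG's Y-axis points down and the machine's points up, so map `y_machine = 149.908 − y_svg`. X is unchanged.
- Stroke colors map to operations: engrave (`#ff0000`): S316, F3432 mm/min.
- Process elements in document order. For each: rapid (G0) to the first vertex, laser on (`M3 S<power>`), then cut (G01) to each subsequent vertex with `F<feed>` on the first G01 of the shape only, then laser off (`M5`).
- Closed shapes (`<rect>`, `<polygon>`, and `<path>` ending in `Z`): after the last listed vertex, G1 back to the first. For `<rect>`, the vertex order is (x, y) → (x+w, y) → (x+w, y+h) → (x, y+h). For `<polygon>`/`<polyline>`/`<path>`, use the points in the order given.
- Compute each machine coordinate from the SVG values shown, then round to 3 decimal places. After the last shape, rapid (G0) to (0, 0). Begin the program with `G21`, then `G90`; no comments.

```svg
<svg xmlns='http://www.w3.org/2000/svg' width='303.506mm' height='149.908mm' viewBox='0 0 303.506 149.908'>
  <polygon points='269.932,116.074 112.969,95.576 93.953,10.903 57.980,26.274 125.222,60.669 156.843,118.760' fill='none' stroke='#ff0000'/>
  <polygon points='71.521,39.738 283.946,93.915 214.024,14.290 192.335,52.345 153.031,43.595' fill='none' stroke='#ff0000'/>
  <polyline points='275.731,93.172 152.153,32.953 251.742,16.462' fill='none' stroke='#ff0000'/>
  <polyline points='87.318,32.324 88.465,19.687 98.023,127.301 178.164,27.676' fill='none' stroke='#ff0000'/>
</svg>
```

G21
G90
G0 X269.932 Y33.834
M3 S316
G01 X112.969 Y54.332 F3432
G01 X93.953 Y139.005
G01 X57.980 Y123.634
G01 X125.222 Y89.239
G01 X156.843 Y31.148
G01 X269.932 Y33.834
M5
G0 X71.521 Y110.170
M3 S316
G01 X283.946 Y55.993 F3432
G01 X214.024 Y135.618
G01 X192.335 Y97.563
G01 X153.031 Y106.313
G01 X71.521 Y110.170
M5
G0 X275.731 Y56.736
M3 S316
G01 X152.153 Y116.955 F3432
G01 X251.742 Y133.446
M5
G0 X87.318 Y117.584
M3 S316
G01 X88.465 Y130.221 F3432
G01 X98.023 Y22.607
G01 X178.164 Y122.232
M5
G0 X0.000 Y0.000

Since the viewBox matches the mm dimensions, user units are millimetres directly. The only transform is the Y-flip y_m = 149.908 − y_svg.

Shape 1 is a closed polygon drawn with `<polygon>`. Its stroke #ff0000 means engrave at S316, F3432. After flipping Y the toolpath is (269.932,33.834) → (112.969,54.332) → (93.953,139.005) → (57.980,123.634) → (125.222,89.239) → (156.843,31.148) → (269.932,33.834), returning to the start.

Shape 2 is a closed polygon drawn with `<polygon>`. Its stroke #ff0000 means engrave at S316, F3432. After flipping Y the toolpath is (71.521,110.170) → (283.946,55.993) → (214.024,135.618) → (192.335,97.563) → (153.031,106.313) → (71.521,110.170), returning to the start.

Shape 3 is a open polyline drawn with `<polyline>`. Its stroke #ff0000 means engrave at S316, F3432. After flipping Y the toolpath is (275.731,56.736) → (152.153,116.955) → (251.742,133.446).

Shape 4 is a open polyline drawn with `<polyline>`. Its stroke #ff0000 means engrave at S316, F3432. After flipping Y the toolpath is (87.318,117.584) → (88.465,130.221) → (98.023,22.607) → (178.164,122.232).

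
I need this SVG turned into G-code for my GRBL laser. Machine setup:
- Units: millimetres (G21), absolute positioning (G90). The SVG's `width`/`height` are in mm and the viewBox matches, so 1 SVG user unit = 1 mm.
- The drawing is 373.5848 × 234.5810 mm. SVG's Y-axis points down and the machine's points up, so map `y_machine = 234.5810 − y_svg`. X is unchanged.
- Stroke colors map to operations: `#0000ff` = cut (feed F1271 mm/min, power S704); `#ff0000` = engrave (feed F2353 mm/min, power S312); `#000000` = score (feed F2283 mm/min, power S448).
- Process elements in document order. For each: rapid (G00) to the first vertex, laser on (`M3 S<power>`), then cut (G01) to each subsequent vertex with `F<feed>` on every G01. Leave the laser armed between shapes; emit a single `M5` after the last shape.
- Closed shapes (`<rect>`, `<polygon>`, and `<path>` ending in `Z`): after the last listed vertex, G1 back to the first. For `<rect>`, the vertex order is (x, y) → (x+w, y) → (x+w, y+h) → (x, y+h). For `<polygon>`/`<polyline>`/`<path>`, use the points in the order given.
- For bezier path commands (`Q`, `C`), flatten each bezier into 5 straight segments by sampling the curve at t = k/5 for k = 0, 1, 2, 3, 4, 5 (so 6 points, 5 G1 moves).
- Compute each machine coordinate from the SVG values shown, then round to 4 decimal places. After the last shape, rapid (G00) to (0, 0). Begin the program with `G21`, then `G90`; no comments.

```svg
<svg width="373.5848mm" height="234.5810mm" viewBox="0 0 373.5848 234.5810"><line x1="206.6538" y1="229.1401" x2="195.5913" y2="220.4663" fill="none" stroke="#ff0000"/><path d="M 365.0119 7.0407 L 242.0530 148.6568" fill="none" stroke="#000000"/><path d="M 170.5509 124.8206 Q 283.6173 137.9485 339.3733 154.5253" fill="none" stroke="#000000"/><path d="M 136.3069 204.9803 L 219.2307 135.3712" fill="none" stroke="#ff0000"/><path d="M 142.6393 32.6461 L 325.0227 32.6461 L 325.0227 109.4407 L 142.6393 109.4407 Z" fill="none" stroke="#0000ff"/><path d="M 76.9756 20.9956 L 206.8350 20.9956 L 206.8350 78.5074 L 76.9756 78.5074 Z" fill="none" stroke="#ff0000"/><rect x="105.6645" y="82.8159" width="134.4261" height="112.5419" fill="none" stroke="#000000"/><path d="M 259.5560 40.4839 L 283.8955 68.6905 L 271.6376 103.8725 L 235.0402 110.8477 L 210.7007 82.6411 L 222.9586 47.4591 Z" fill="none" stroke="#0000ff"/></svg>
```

Since the viewBox matches the mm dimensions, user units are millimetres directly. The only transform is the Y-flip y_m = 234.5810 − y_svg.

Shape 1 is a line segment drawn with `<line>`. Its stroke #ff0000 means engrave at S312, F2353. After flipping Y the toolpath is (206.6538,5.4409) → (195.5913,14.1147).

Shape 2 is a line segment drawn with `<path>`. Its stroke #000000 means score at S448, F2283. After flipping Y the toolpath is (365.0119,227.5403) → (242.0530,85.9242).

Shape 3 is a quadratic bezier drawn with `<path>`. Its stroke #000000 means score at S448, F2283. After flipping Y the toolpath is (170.5509,109.7604) → (213.4850,104.3713) → (251.8344,98.7063) → (285.5988,92.7653) → (314.7785,86.5485) → (339.3733,80.0557).

Shape 4 is a line segment drawn with `<path>`. Its stroke #ff0000 means engrave at S312, F2353. After flipping Y the toolpath is (136.3069,29.6007) → (219.2307,99.2098).

Shape 5 is a rectangle drawn with `<path>`. Its stroke #0000ff means cut at S704, F1271. After flipping Y the toolpath is (142.6393,201.9349) → (325.0227,201.9349) → (325.0227,125.1403) → (142.6393,125.1403) → (142.6393,201.9349), returning to the start.

Shape 6 is a rectangle drawn with `<path>`. Its stroke #ff0000 means engrave at S312, F2353. After flipping Y the toolpath is (76.9756,213.5854) → (206.8350,213.5854) → (206.8350,156.0736) → (76.9756,156.0736) → (76.9756,213.5854), returning to the start.

Shape 7 is a rectangle drawn with `<rect>`. Its stroke #000000 means score at S448, F2283. After flipping Y the toolpath is (105.6645,151.7651) → (240.0906,151.7651) → (240.0906,39.2232) → (105.6645,39.2232) → (105.6645,151.7651), returning to the start.

Shape 8 is a regular polygon drawn with `<path>`. Its stroke #0000ff means cut at S704, F1271. After flipping Y the toolpath is (259.5560,194.0971) → (283.8955,165.8905) → (271.6376,130.7085) → (235.0402,123.7333) → (210.7007,151.9399) → (222.9586,187.1219) → (259.5560,194.0971), returning to the start.

G21
G90
G00 X206.6538 Y5.4409
M3 S312
G01 X195.5913 Y14.1147 F2353
G00 X365.0119 Y227.5403
M3 S448
G01 X242.0530 Y85.9242 F2283
G00 X170.5509 Y109.7604
M3 S448
G01 X213.4850 Y104.3713 F2283
G01 X251.8344 Y98.7063 F2283
G01 X285.5988 Y92.7653 F2283
G01 X314.7785 Y86.5485 F2283
G01 X339.3733 Y80.0557 F2283
G00 X136.3069 Y29.6007
M3 S312
G01 X219.2307 Y99.2098 F2353
G00 X142.6393 Y201.9349
M3 S704
G01 X325.0227 Y201.9349 F1271
G01 X325.0227 Y125.1403 F1271
G01 X142.6393 Y125.1403 F1271
G01 X142.6393 Y201.9349 F1271
G00 X76.9756 Y213.5854
M3 S312
G01 X206.8350 Y213.5854 F2353
G01 X206.8350 Y156.0736 F2353
G01 X76.9756 Y156.0736 F2353
G01 X76.9756 Y213.5854 F2353
G00 X105.6645 Y151.7651
M3 S448
G01 X240.0906 Y151.7651 F2283
G01 X240.0906 Y39.2232 F2283
G01 X105.6645 Y39.2232 F2283
G01 X105.6645 Y151.7651 F2283
G00 X259.5560 Y194.0971
M3 S704
G01 X283.8955 Y165.8905 F1271
G01 X271.6376 Y130.7085 F1271
G01 X235.0402 Y123.7333 F1271
G01 X210.7007 Y151.9399 F1271
G01 X222.9586 Y187.1219 F1271
G01 X259.5560 Y194.0971 F1271
M5
G00 X0.0000 Y0.0000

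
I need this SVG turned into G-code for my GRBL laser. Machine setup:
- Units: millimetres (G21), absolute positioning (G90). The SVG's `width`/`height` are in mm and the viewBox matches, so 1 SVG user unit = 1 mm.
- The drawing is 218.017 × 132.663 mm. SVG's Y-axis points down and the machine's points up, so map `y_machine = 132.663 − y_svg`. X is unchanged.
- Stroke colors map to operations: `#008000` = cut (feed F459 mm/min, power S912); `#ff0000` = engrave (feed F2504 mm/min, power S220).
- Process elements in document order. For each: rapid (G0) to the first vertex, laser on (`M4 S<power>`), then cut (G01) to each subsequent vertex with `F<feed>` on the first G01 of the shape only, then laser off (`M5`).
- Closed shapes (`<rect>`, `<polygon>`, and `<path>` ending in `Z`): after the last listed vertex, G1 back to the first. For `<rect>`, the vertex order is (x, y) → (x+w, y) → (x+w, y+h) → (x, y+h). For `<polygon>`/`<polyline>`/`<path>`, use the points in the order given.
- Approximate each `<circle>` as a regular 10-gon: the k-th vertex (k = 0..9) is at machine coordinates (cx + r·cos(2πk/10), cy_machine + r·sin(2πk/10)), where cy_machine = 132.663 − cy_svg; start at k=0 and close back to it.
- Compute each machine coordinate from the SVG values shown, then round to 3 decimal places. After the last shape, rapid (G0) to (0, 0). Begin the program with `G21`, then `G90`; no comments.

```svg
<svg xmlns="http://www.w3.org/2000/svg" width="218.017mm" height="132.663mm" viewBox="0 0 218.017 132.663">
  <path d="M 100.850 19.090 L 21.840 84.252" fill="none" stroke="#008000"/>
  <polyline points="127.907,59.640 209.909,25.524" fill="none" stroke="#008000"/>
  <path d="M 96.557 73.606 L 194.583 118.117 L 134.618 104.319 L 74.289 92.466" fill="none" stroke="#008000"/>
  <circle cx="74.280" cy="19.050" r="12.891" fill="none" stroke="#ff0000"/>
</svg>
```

G21
G90
G0 X100.850 Y113.573
M4 S912
G01 X21.840 Y48.411 F459
M5
G0 X127.907 Y73.023
M4 S912
G01 X209.909 Y107.139 F459
M5
G0 X96.557 Y59.057
M4 S912
G01 X194.583 Y14.546 F459
G01 X134.618 Y28.344
G01 X74.289 Y40.197
M5
G0 X87.171 Y113.613
M4 S220
G01 X84.709 Y121.190 F2504
G01 X78.264 Y125.873
G01 X70.296 Y125.873
G01 X63.851 Y121.190
G01 X61.389 Y113.613
G01 X63.851 Y106.036
G01 X70.296 Y101.353
G01 X78.264 Y101.353
G01 X84.709 Y106.036
G01 X87.171 Y113.613
M5
G0 X0.000 Y0.000

1 u = 1 mm; y_m = 132.663 − y.

[1] `<path>` line segment, #008000→cut S912 F459: (100.850,113.573) → (21.840,48.411)

[2] `<polyline>` line segment, #008000→cut S912 F459: (127.907,73.023) → (209.909,107.139)

[3] `<path>` open polyline, #008000→cut S912 F459: (96.557,59.057) → (194.583,14.546) → (134.618,28.344) → (74.289,40.197)

[4] `<circle>` circle, #ff0000→engrave S220 F2504: (87.171,113.613) → (84.709,121.190) → (78.264,125.873) → (70.296,125.873) → (63.851,121.190) → (61.389,113.613) → (63.851,106.036) → (70.296,101.353) → (78.264,101.353) → (84.709,106.036) → (87.171,113.613) (closed)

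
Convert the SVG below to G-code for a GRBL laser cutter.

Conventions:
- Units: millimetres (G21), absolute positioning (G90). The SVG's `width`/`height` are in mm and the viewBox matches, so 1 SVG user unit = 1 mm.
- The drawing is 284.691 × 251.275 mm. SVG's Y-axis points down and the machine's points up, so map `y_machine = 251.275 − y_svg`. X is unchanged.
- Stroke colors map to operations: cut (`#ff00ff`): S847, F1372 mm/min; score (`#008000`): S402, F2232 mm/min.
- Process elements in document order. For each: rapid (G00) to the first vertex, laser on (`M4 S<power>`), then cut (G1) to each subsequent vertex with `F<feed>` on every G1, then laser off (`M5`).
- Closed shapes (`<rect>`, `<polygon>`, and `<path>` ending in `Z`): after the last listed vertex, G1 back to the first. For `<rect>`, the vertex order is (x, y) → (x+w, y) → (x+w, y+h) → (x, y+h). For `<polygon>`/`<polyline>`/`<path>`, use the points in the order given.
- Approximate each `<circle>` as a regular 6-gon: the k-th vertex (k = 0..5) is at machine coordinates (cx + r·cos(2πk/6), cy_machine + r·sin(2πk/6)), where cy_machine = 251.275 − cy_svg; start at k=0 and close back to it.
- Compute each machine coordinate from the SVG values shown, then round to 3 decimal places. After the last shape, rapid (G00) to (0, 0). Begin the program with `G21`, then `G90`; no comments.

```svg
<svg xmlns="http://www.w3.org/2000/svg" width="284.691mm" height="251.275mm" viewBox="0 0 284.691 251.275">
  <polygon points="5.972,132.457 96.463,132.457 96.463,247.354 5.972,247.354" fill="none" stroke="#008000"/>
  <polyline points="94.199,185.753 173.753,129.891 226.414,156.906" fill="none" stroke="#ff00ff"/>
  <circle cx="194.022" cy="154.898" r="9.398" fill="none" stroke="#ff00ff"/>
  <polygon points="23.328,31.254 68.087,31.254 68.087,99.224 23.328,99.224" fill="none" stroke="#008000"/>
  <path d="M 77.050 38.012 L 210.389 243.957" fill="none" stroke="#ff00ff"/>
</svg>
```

G21
G90
G00 X5.972 Y118.818
M4 S402
G1 X96.463 Y118.818 F2232
G1 X96.463 Y3.921 F2232
G1 X5.972 Y3.921 F2232
G1 X5.972 Y118.818 F2232
M5
G00 X94.199 Y65.522
M4 S847
G1 X173.753 Y121.384 F1372
G1 X226.414 Y94.369 F1372
M5
G00 X203.420 Y96.377
M4 S847
G1 X198.721 Y104.516 F1372
G1 X189.323 Y104.516 F1372
G1 X184.624 Y96.377 F1372
G1 X189.323 Y88.238 F1372
G1 X198.721 Y88.238 F1372
G1 X203.420 Y96.377 F1372
M5
G00 X23.328 Y220.021
M4 S402
G1 X68.087 Y220.021 F2232
G1 X68.087 Y152.051 F2232
G1 X23.328 Y152.051 F2232
G1 X23.328 Y220.021 F2232
M5
G00 X77.050 Y213.263
M4 S847
G1 X210.389 Y7.318 F1372
M5
G00 X0.000 Y0.000

Since the viewBox matches the mm dimensions, user units are millimetres directly. The only transform is the Y-flip y_m = 251.275 − y_svg.

Shape 1 is a rectangle drawn with `<polygon>`. Its stroke #008000 means score at S402, F2232. After flipping Y the toolpath is (5.972,118.818) → (96.463,118.818) → (96.463,3.921) → (5.972,3.921) → (5.972,118.818), returning to the start.

Shape 2 is a open polyline drawn with `<polyline>`. Its stroke #ff00ff means cut at S847, F1372. After flipping Y the toolpath is (94.199,65.522) → (173.753,121.384) → (226.414,94.369).

Shape 3 is a circle drawn with `<circle>`. Its stroke #ff00ff means cut at S847, F1372. After flipping Y the toolpath is (203.420,96.377) → (198.721,104.516) → (189.323,104.516) → (184.624,96.377) → (189.323,88.238) → (198.721,88.238) → (203.420,96.377), returning to the start.

Shape 4 is a rectangle drawn with `<polygon>`. Its stroke #008000 means score at S402, F2232. After flipping Y the toolpath is (23.328,220.021) → (68.087,220.021) → (68.087,152.051) → (23.328,152.051) → (23.328,220.021), returning to the start.

Shape 5 is a line segment drawn with `<path>`. Its stroke #ff00ff means cut at S847, F1372. After flipping Y the toolpath is (77.050,213.263) → (210.389,7.318).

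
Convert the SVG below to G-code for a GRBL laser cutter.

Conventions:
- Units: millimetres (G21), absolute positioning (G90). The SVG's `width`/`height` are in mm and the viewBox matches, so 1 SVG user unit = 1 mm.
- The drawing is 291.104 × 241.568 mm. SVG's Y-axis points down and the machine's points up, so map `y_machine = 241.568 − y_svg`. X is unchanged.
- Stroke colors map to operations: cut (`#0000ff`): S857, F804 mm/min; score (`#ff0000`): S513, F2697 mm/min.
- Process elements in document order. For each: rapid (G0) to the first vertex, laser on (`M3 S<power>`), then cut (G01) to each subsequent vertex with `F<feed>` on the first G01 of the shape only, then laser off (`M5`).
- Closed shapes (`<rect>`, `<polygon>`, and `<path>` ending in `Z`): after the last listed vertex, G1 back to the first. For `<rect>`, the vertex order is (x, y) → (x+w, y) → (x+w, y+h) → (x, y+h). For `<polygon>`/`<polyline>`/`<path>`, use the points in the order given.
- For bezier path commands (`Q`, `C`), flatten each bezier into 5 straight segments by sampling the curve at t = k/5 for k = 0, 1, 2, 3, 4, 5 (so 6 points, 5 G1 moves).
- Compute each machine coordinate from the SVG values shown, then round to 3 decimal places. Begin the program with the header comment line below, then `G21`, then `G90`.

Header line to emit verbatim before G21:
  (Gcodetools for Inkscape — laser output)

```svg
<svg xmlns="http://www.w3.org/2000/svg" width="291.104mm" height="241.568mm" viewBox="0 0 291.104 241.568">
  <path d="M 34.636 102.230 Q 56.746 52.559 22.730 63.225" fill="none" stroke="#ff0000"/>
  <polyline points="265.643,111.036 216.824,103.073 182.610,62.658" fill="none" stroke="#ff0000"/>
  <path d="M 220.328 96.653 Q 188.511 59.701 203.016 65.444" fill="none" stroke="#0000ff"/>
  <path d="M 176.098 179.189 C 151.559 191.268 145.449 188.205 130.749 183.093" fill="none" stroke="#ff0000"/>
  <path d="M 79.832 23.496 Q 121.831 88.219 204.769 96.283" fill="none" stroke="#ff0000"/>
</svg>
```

Since the viewBox matches the mm dimensions, user units are millimetres directly. The only transform is the Y-flip y_m = 241.568 − y_svg.

Shape 1 is a quadratic bezier drawn with `<path>`. Its stroke #ff0000 means score at S513, F2697. After flipping Y the toolpath is (34.636,139.338) → (41.235,156.793) → (43.344,169.421) → (40.963,177.222) → (34.091,180.196) → (22.730,178.343).

Shape 2 is a open polyline drawn with `<polyline>`. Its stroke #ff0000 means score at S513, F2697. After flipping Y the toolpath is (265.643,130.532) → (216.824,138.495) → (182.610,178.910).

Shape 3 is a quadratic bezier drawn with `<path>`. Its stroke #0000ff means cut at S857, F804. After flipping Y the toolpath is (220.328,144.915) → (209.454,157.988) → (202.286,167.645) → (198.824,173.887) → (199.067,176.713) → (203.016,176.124).

Shape 4 is a cubic bezier drawn with `<path>`. Its stroke #ff0000 means score at S513, F2697. After flipping Y the toolpath is (176.098,62.379) → (163.370,56.844) → (153.768,54.314) → (145.995,54.162) → (138.754,55.758) → (130.749,58.475).

Shape 5 is a quadratic bezier drawn with `<path>`. Its stroke #ff0000 means score at S513, F2697. After flipping Y the toolpath is (79.832,218.072) → (98.269,194.449) → (119.981,175.359) → (144.969,160.802) → (173.231,150.777) → (204.769,145.285).

(Gcodetools for Inkscape — laser output)
G21
G90
G0 X34.636 Y139.338
M3 S513
G01 X41.235 Y156.793 F2697
G01 X43.344 Y169.421
G01 X40.963 Y177.222
G01 X34.091 Y180.196
G01 X22.730 Y178.343
M5
G0 X265.643 Y130.532
M3 S513
G01 X216.824 Y138.495 F2697
G01 X182.610 Y178.910
M5
G0 X220.328 Y144.915
M3 S857
G01 X209.454 Y157.988 F804
G01 X202.286 Y167.645
G01 X198.824 Y173.887
G01 X199.067 Y176.713
G01 X203.016 Y176.124
M5
G0 X176.098 Y62.379
M3 S513
G01 X163.370 Y56.844 F2697
G01 X153.768 Y54.314
G01 X145.995 Y54.162
G01 X138.754 Y55.758
G01 X130.749 Y58.475
M5
G0 X79.832 Y218.072
M3 S513
G01 X98.269 Y194.449 F2697
G01 X119.981 Y175.359
G01 X144.969 Y160.802
G01 X173.231 Y150.777
G01 X204.769 Y145.285
M5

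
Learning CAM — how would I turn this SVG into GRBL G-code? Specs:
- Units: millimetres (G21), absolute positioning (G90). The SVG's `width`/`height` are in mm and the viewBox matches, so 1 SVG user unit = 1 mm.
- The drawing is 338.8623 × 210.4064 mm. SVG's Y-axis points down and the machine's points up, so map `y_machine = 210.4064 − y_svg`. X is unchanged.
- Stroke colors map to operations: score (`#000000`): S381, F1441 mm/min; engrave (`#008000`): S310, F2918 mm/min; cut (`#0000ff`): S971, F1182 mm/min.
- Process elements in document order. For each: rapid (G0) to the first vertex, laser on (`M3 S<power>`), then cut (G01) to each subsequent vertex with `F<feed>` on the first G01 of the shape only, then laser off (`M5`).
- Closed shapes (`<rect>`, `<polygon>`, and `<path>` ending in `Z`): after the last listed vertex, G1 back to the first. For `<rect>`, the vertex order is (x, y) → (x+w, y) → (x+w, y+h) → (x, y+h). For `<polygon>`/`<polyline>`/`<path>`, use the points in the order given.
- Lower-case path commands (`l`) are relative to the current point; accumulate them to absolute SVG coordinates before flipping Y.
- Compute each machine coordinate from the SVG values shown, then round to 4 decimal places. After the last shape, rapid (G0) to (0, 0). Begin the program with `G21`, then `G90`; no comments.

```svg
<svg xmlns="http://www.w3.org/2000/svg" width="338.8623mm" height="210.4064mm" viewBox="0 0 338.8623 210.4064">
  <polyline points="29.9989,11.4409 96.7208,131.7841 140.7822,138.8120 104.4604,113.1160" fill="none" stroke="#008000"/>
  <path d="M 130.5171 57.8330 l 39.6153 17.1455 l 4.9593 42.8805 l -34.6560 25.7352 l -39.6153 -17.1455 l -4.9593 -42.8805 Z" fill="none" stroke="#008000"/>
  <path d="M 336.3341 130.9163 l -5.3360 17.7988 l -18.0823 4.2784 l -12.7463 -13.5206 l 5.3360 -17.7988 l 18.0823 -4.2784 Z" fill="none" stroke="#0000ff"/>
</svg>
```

G21
G90
G0 X29.9989 Y198.9655
M3 S310
G01 X96.7208 Y78.6223 F2918
G01 X140.7822 Y71.5944
G01 X104.4604 Y97.2904
M5
G0 X130.5171 Y152.5734
M3 S310
G01 X170.1324 Y135.4279 F2918
G01 X175.0917 Y92.5474
G01 X140.4357 Y66.8122
G01 X100.8204 Y83.9577
G01 X95.8611 Y126.8382
G01 X130.5171 Y152.5734
M5
G0 X336.3341 Y79.4901
M3 S971
G01 X330.9981 Y61.6913 F1182
G01 X312.9158 Y57.4129
G01 X300.1695 Y70.9335
G01 X305.5055 Y88.7323
G01 X323.5878 Y93.0107
G01 X336.3341 Y79.4901
M5
G0 X0.0000 Y0.0000

Since the viewBox matches the mm dimensions, user units are millimetres directly. The only transform is the Y-flip y_m = 210.4064 − y_svg.

Shape 1 is a open polyline drawn with `<polyline>`. Its stroke #008000 means engrave at S310, F2918. After flipping Y the toolpath is (29.9989,198.9655) → (96.7208,78.6223) → (140.7822,71.5944) → (104.4604,97.2904).

Shape 2 is a regular polygon drawn with `<path>`. Its stroke #008000 means engrave at S310, F2918. After flipping Y the toolpath is (130.5171,152.5734) → (170.1324,135.4279) → (175.0917,92.5474) → (140.4357,66.8122) → (100.8204,83.9577) → (95.8611,126.8382) → (130.5171,152.5734), returning to the start.

Shape 3 is a regular polygon drawn with `<path>`. Its stroke #0000ff means cut at S971, F1182. After flipping Y the toolpath is (336.3341,79.4901) → (330.9981,61.6913) → (312.9158,57.4129) → (300.1695,70.9335) → (305.5055,88.7323) → (323.5878,93.0107) → (336.3341,79.4901), returning to the start.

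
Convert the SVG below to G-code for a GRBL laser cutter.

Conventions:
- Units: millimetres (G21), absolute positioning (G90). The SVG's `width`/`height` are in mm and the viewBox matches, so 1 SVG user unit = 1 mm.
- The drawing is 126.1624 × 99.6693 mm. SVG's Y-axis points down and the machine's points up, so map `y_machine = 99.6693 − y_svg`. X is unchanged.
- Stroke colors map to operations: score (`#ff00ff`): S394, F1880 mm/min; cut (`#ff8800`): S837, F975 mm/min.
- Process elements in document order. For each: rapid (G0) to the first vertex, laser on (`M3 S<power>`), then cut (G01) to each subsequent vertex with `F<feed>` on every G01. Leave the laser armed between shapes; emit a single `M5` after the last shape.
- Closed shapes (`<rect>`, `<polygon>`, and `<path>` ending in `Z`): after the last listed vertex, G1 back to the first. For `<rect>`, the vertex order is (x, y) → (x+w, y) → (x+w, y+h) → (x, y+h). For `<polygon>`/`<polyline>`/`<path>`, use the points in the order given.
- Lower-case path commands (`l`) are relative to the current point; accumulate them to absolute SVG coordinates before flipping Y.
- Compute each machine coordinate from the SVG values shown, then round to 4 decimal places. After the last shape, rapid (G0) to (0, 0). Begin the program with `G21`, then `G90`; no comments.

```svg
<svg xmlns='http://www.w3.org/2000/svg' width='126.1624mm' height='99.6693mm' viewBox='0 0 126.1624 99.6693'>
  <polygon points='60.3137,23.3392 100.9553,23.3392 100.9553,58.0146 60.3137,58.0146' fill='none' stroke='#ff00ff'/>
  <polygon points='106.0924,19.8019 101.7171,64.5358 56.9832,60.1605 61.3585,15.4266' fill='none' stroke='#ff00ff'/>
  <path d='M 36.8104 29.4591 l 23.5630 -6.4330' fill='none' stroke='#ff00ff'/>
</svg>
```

Since the viewBox matches the mm dimensions, user units are millimetres directly. The only transform is the Y-flip y_m = 99.6693 − y_svg.

Shape 1 is a rectangle drawn with `<polygon>`. Its stroke #ff00ff means score at S394, F1880. After flipping Y the toolpath is (60.3137,76.3301) → (100.9553,76.3301) → (100.9553,41.6547) → (60.3137,41.6547) → (60.3137,76.3301), returning to the start.

Shape 2 is a regular polygon drawn with `<polygon>`. Its stroke #ff00ff means score at S394, F1880. After flipping Y the toolpath is (106.0924,79.8674) → (101.7171,35.1335) → (56.9832,39.5088) → (61.3585,84.2427) → (106.0924,79.8674), returning to the start.

Shape 3 is a line segment drawn with `<path>`. Its stroke #ff00ff means score at S394, F1880. After flipping Y the toolpath is (36.8104,70.2102) → (60.3734,76.6432).

G21
G90
G0 X60.3137 Y76.3301
M3 S394
G01 X100.9553 Y76.3301 F1880
G01 X100.9553 Y41.6547 F1880
G01 X60.3137 Y41.6547 F1880
G01 X60.3137 Y76.3301 F1880
G0 X106.0924 Y79.8674
M3 S394
G01 X101.7171 Y35.1335 F1880
G01 X56.9832 Y39.5088 F1880
G01 X61.3585 Y84.2427 F1880
G01 X106.0924 Y79.8674 F1880
G0 X36.8104 Y70.2102
M3 S394
G01 X60.3734 Y76.6432 F1880
M5
G0 X0.0000 Y0.0000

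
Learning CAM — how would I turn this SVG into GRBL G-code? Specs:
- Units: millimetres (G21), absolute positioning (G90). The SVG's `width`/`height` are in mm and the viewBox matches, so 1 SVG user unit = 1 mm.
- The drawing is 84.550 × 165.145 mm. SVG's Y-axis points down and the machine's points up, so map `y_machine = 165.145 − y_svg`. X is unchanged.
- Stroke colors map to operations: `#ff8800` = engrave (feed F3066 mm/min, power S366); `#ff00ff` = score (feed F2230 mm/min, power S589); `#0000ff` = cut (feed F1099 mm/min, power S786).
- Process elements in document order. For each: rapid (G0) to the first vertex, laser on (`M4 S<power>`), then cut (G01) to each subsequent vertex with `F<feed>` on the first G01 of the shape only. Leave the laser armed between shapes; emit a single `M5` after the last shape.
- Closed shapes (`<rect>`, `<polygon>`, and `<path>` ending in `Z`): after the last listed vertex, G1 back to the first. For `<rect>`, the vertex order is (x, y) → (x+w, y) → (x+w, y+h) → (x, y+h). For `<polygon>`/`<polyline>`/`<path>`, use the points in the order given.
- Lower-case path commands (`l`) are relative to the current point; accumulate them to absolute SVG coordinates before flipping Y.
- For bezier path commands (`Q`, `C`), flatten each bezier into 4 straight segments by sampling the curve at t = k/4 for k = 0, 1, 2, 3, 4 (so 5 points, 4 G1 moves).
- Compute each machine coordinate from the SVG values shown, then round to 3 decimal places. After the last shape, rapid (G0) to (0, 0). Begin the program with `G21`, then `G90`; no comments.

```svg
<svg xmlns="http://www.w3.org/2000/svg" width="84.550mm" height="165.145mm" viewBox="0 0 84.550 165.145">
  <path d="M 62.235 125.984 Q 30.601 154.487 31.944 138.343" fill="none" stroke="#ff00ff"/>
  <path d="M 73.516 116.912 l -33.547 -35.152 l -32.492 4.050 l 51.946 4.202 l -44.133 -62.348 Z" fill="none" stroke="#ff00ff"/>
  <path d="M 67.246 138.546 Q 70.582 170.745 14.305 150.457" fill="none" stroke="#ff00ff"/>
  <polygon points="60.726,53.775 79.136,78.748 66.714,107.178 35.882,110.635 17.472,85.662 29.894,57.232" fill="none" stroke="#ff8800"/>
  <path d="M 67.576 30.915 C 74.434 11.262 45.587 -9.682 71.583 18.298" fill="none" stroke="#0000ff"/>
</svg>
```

Since the viewBox matches the mm dimensions, user units are millimetres directly. The only transform is the Y-flip y_m = 165.145 − y_svg.

Shape 1 is a quadratic bezier drawn with `<path>`. Its stroke #ff00ff means score at S589, F2230. After flipping Y the toolpath is (62.235,39.161) → (48.479,27.700) → (38.845,21.820) → (33.334,21.520) → (31.944,26.802).

Shape 2 is a closed polygon drawn with `<path>`. Its stroke #ff00ff means score at S589, F2230. After flipping Y the toolpath is (73.516,48.233) → (39.969,83.385) → (7.477,79.335) → (59.423,75.133) → (15.290,137.481) → (73.516,48.233), returning to the start.

Shape 3 is a quadratic bezier drawn with `<path>`. Its stroke #ff00ff means score at S589, F2230. After flipping Y the toolpath is (67.246,26.599) → (65.188,13.780) → (55.679,7.522) → (38.718,7.824) → (14.305,14.688).

Shape 4 is a regular polygon drawn with `<polygon>`. Its stroke #ff8800 means engrave at S366, F3066. After flipping Y the toolpath is (60.726,111.370) → (79.136,86.397) → (66.714,57.967) → (35.882,54.510) → (17.472,79.483) → (29.894,107.913) → (60.726,111.370), returning to the start.

Shape 5 is a cubic bezier drawn with `<path>`. Its stroke #0000ff means cut at S786, F1099. After flipping Y the toolpath is (67.576,134.230) → (67.440,148.427) → (62.403,158.401) → (60.954,159.443) → (71.583,146.847).

G21
G90
G0 X62.235 Y39.161
M4 S589
G01 X48.479 Y27.700 F2230
G01 X38.845 Y21.820
G01 X33.334 Y21.520
G01 X31.944 Y26.802
G0 X73.516 Y48.233
M4 S589
G01 X39.969 Y83.385 F2230
G01 X7.477 Y79.335
G01 X59.423 Y75.133
G01 X15.290 Y137.481
G01 X73.516 Y48.233
G0 X67.246 Y26.599
M4 S589
G01 X65.188 Y13.780 F2230
G01 X55.679 Y7.522
G01 X38.718 Y7.824
G01 X14.305 Y14.688
G0 X60.726 Y111.370
M4 S366
G01 X79.136 Y86.397 F3066
G01 X66.714 Y57.967
G01 X35.882 Y54.510
G01 X17.472 Y79.483
G01 X29.894 Y107.913
G01 X60.726 Y111.370
G0 X67.576 Y134.230
M4 S786
G01 X67.440 Y148.427 F1099
G01 X62.403 Y158.401
G01 X60.954 Y159.443
G01 X71.583 Y146.847
M5
G0 X0.000 Y0.000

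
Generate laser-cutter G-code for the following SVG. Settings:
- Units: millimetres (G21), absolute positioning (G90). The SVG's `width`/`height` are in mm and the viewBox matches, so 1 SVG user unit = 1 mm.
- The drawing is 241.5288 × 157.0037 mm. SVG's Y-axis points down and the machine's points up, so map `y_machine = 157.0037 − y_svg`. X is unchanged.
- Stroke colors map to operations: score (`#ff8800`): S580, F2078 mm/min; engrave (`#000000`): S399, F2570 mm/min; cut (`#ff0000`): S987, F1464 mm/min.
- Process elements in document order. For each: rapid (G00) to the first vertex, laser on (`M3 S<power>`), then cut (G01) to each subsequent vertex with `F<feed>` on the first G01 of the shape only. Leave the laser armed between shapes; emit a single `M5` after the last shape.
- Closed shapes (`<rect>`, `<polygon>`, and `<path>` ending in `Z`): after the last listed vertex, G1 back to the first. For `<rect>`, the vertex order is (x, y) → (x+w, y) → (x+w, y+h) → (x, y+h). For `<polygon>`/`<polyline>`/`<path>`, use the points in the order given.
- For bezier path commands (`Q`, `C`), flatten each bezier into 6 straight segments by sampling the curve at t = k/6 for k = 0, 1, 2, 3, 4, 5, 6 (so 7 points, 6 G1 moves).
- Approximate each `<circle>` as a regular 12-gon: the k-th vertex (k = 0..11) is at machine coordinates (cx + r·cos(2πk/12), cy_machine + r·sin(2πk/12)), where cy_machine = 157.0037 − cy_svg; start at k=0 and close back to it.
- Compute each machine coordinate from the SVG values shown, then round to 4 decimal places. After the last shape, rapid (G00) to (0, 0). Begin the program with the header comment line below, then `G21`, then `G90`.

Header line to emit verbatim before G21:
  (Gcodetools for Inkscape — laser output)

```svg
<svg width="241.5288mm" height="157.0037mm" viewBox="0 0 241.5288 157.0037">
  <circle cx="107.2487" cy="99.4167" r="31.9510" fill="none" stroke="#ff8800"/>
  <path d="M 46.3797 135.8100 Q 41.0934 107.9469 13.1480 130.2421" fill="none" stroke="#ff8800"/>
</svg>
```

viewBox `0 0 241.5288 157.0037` with mm width/height → 1 unit = 1 mm. Flip: y_m = 157.0037 − y_svg.

**Shape 1** — `<circle>` circle, stroke `#ff8800` → score (S580, F2078). Machine vertices: (139.1997,57.5870) → (134.9191,73.5625) → (123.2242,85.2574) → (107.2487,89.5380) → (91.2732,85.2574) → (79.5783,73.5625) → (75.2977,57.5870) → (79.5783,41.6115) → (91.2732,29.9166) → (107.2487,25.6360) → (123.2242,29.9166) → (134.9191,41.6115) → (139.1997,57.5870). Closed: final G1 returns to the first vertex.

**Shape 2** — `<path>` quadratic bezier, stroke `#ff8800` → score (S580, F2078). Control points (SVG): P0=(46.3797,135.8100), P1=(41.0934,107.9469), P2=(13.1480,130.2421); sampled at t=k/6. Machine vertices: (46.3797,21.1937) → (43.9882,29.0881) → (40.3378,34.1960) → (35.4286,36.5172) → (29.2606,36.0519) → (21.8337,32.8000) → (13.1480,26.7616). Open path.

(Gcodetools for Inkscape — laser output)
G21
G90
G00 X139.1997 Y57.5870
M3 S580
G01 X134.9191 Y73.5625 F2078
G01 X123.2242 Y85.2574
G01 X107.2487 Y89.5380
G01 X91.2732 Y85.2574
G01 X79.5783 Y73.5625
G01 X75.2977 Y57.5870
G01 X79.5783 Y41.6115
G01 X91.2732 Y29.9166
G01 X107.2487 Y25.6360
G01 X123.2242 Y29.9166
G01 X134.9191 Y41.6115
G01 X139.1997 Y57.5870
G00 X46.3797 Y21.1937
M3 S580
G01 X43.9882 Y29.0881 F2078
G01 X40.3378 Y34.1960
G01 X35.4286 Y36.5172
G01 X29.2606 Y36.0519
G01 X21.8337 Y32.8000
G01 X13.1480 Y26.7616
M5
G00 X0.0000 Y0.0000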